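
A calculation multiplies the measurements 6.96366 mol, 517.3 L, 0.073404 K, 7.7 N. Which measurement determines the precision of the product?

7.7 N

6.96366 mol → 6 s.f.; 517.3 L → 4 s.f.; 0.073404 K → 5 s.f.; 7.7 N → 2 s.f.
The fewest is 2 significant figures, from 7.7 N.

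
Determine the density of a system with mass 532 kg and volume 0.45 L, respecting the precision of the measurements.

density = 532 kg ÷ 0.45 L = 1182.22222222… kg/L.
532 has 3 significant figures; 0.45 has 2.
Division/multiplication keeps the fewest: 2 significant figures.
Rounded: 1.2 × 10³ kg/L.

1.2 × 10³ kg/L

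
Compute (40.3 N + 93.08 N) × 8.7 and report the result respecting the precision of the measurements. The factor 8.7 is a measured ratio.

40.3 N + 93.08 N = 133.38 N; the sum is limited to 1 decimal place (4 s.f.).
Carrying full precision, 133.38 × 8.7 = 1160.406 N; 8.7 has 2 s.f., so the result keeps min(4, 2) = 2 s.f.
Rounded to 2 significant figures: 1.2 × 10³ N.

1.2 × 10³ N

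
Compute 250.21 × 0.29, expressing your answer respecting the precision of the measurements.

73

250.21 × 0.29 = 72.5609
Multiplication/division keeps the fewest significant figures: 250.21 → 5 s.f., 0.29 → 2 s.f.; limit is 2.
Rounded to 2 significant figures: 73.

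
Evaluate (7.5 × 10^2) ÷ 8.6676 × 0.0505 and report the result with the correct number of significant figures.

4.4

(7.5 × 10^2) ÷ 8.6676 × 0.0505 = 4.36972172228…
Multiplication/division keeps the fewest significant figures: 7.5 × 10^2 → 2 s.f., 8.6676 → 5 s.f., 0.0505 → 3 s.f.; limit is 2.
Rounded to 2 significant figures: 4.4.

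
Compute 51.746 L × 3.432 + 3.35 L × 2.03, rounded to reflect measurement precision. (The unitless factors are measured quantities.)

184.4 L

51.746 × 3.432 = 177.592272 → 177.6 L (4 s.f., last digit at the 10^-1 place).
3.35 × 2.03 = 6.8005 → 6.80 L (3 s.f., last digit at the 10^-2 place).
Sum: 184.392772 L; keep the coarser place, 10^-1.
Result: 184.4 L.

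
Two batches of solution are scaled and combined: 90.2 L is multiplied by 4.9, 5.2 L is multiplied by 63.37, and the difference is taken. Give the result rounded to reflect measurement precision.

90.2 × 4.9 = 441.98 → 4.4 × 10² L (2 s.f., last digit at the 10^1 place).
5.2 × 63.37 = 329.524 → 3.3 × 10² L (2 s.f., last digit at the 10^1 place).
Difference: 112.456 L; keep the coarser place, 10^1.
Result: 1.1 × 10² L.

1.1 × 10² L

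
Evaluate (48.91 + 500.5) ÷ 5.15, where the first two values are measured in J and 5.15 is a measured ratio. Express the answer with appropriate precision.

1.07 × 10^2 J

48.91 J + 500.5 J = 549.41 J; the sum is limited to 1 decimal place (4 s.f.).
Carrying full precision, 549.41 ÷ 5.15 = 106.681553398… J; 5.15 has 3 s.f., so the result keeps min(4, 3) = 3 s.f.
Rounded to 3 significant figures: 1.07 × 10^2 J.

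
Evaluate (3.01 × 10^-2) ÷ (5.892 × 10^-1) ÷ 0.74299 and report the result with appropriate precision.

(3.01 × 10^-2) ÷ (5.892 × 10^-1) ÷ 0.74299 = 0.0687576126213…
Multiplication/division keeps the fewest significant figures: 3.01 × 10^-2 → 3 s.f., 5.892 × 10^-1 → 4 s.f., 0.74299 → 5 s.f.; limit is 3.
Rounded to 3 significant figures: 0.0688.

0.0688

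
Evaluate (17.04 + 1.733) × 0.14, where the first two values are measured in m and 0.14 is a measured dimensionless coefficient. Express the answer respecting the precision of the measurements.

2.6 m

17.04 m + 1.733 m = 18.773 m; the sum is limited to 2 decimal places (4 s.f.).
Carrying full precision, 18.773 × 0.14 = 2.62822 m; 0.14 has 2 s.f., so the result keeps min(4, 2) = 2 s.f.
Rounded to 2 significant figures: 2.6 m.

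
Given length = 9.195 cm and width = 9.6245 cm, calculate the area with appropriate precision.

area = 9.195 cm × 9.6245 cm = 88.4972775 cm².
9.195 has 4 significant figures; 9.6245 has 5.
Division/multiplication keeps the fewest: 4 significant figures.
Rounded: 88.50 cm².

88.50 cm²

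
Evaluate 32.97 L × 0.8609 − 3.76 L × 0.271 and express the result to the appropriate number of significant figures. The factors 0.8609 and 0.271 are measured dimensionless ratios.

32.97 × 0.8609 = 28.383873 → 28.38 L (4 s.f., last digit at the 10^-2 place).
3.76 × 0.271 = 1.01896 → 1.02 L (3 s.f., last digit at the 10^-2 place).
Difference: 27.364913 L; keep the coarser place, 10^-2.
Result: 27.36 L.

27.36 L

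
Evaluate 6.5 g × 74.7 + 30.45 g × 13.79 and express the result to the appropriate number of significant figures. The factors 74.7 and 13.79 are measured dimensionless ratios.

6.5 × 74.7 = 485.55 → 4.9 × 10² g (2 s.f., last digit at the 10^1 place).
30.45 × 13.79 = 419.9055 → 419.9 g (4 s.f., last digit at the 10^-1 place).
Sum: 905.4555 g; keep the coarser place, 10^1.
Result: 9.1 × 10² g.

9.1 × 10² g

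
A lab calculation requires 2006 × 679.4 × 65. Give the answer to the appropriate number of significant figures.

8.9 × 10⁷

2006 × 679.4 × 65 = 88586966
Multiplication/division keeps the fewest significant figures: 2006 → 4 s.f., 679.4 → 4 s.f., 65 → 2 s.f.; limit is 2.
Rounded to 2 significant figures: 8.9 × 10⁷.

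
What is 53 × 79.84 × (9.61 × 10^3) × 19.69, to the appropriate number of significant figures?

8.0 × 10^8

53 × 79.84 × (9.61 × 10^3) × 19.69 = 800692022.768
Multiplication/division keeps the fewest significant figures: 53 → 2 s.f., 79.84 → 4 s.f., 9.61 × 10^3 → 3 s.f., 19.69 → 4 s.f.; limit is 2.
Rounded to 2 significant figures: 8.0 × 10^8.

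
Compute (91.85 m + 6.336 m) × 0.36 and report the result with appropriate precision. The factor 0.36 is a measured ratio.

91.85 m + 6.336 m = 98.186 m; the sum is limited to 2 decimal places (4 s.f.).
Carrying full precision, 98.186 × 0.36 = 35.34696 m; 0.36 has 2 s.f., so the result keeps min(4, 2) = 2 s.f.
Rounded to 2 significant figures: 35 m.

35 m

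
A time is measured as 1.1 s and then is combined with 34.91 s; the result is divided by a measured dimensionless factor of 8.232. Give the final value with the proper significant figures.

1.1 s + 34.91 s = 36.01 s; the sum is limited to 1 decimal place (3 s.f.).
Carrying full precision, 36.01 ÷ 8.232 = 4.37439261419… s; 8.232 has 4 s.f., so the result keeps min(3, 4) = 3 s.f.
Rounded to 3 significant figures: 4.37 s.

4.37 s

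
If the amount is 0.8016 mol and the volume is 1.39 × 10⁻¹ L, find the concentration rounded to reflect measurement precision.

concentration = 0.8016 mol ÷ 1.39 × 10⁻¹ L = 5.76690647482… mol/L.
0.8016 has 4 significant figures; 1.39 × 10⁻¹ has 3.
Division/multiplication keeps the fewest: 3 significant figures.
Rounded: 5.77 mol/L.

5.77 mol/L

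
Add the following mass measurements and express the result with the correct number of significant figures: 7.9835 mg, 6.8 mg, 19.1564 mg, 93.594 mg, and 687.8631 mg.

7.9835 mg + 6.8 mg + 19.1564 mg + 93.594 mg + 687.8631 mg = 815.3970 mg.
Addition/subtraction keeps the fewest decimal places: 7.9835 → 4 decimal places, 6.8 → 1 decimal place, 19.1564 → 4 decimal places, 93.594 → 3 decimal places, 687.8631 → 4 decimal places; limit is 1.
Rounded to 1 decimal place: 815.4 mg.

815.4 mg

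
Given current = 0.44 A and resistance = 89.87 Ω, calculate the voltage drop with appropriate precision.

voltage drop = 0.44 A × 89.87 Ω = 39.5428 V.
0.44 has 2 significant figures; 89.87 has 4.
Division/multiplication keeps the fewest: 2 significant figures.
Rounded: 4.0 × 10^1 V.

4.0 × 10^1 V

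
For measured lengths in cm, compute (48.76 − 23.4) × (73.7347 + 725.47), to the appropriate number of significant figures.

48.76 − 23.4 = 25.36, limited to 1 d.p. → 3 s.f.; 73.7347 + 725.47 = 799.2047, limited to 2 d.p. → 5 s.f.
Carrying full precision, 25.36 × 799.2047 = 20267.831192; keep min(3, 5) = 3 s.f.
Rounded to 3 significant figures: 2.03 × 10⁴ cm².

2.03 × 10⁴ cm²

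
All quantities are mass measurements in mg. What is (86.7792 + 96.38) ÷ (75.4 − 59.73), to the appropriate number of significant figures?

86.7792 + 96.38 = 183.1592, limited to 2 d.p. → 5 s.f.; 75.4 − 59.73 = 15.67, limited to 1 d.p. → 3 s.f.
Carrying full precision, 183.1592 ÷ 15.67 = 11.6885258456…; keep min(5, 3) = 3 s.f.
Rounded to 3 significant figures: 11.7.

11.7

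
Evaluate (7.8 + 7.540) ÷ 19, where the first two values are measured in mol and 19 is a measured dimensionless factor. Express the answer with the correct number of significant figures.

7.8 mol + 7.540 mol = 15.340 mol; the sum is limited to 1 decimal place (3 s.f.).
Carrying full precision, 15.340 ÷ 19 = 0.807368421053… mol; 19 has 2 s.f., so the result keeps min(3, 2) = 2 s.f.
Rounded to 2 significant figures: 0.81 mol.

0.81 mol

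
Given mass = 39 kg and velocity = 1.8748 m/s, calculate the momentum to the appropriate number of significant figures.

73 kg·m/s

momentum = 39 kg × 1.8748 m/s = 73.1172 kg·m/s.
39 has 2 significant figures; 1.8748 has 5.
Division/multiplication keeps the fewest: 2 significant figures.
Rounded: 73 kg·m/s.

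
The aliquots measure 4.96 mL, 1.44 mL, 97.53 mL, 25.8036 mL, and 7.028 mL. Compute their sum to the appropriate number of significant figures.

4.96 mL + 1.44 mL + 97.53 mL + 25.8036 mL + 7.028 mL = 136.7616 mL.
Addition/subtraction keeps the fewest decimal places: 4.96 → 2 decimal places, 1.44 → 2 decimal places, 97.53 → 2 decimal places, 25.8036 → 4 decimal places, 7.028 → 3 decimal places; limit is 2.
Rounded to 2 decimal places: 136.76 mL.

136.76 mL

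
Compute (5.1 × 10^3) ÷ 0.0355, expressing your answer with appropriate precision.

(5.1 × 10^3) ÷ 0.0355 = 143661.971831…
Multiplication/division keeps the fewest significant figures: 5.1 × 10^3 → 2 s.f., 0.0355 → 3 s.f.; limit is 2.
Rounded to 2 significant figures: 1.4 × 10^5.

1.4 × 10^5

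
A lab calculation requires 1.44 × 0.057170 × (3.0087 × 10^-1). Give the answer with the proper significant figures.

1.44 × 0.057170 × (3.0087 × 10^-1) = 0.024769062576
Multiplication/division keeps the fewest significant figures: 1.44 → 3 s.f., 0.057170 → 5 s.f., 3.0087 × 10^-1 → 5 s.f.; limit is 3.
Rounded to 3 significant figures: 0.0248.

0.0248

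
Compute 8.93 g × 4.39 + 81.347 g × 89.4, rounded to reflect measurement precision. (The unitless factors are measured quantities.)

7.31 × 10³ g

8.93 × 4.39 = 39.2027 → 39.2 g (3 s.f., last digit at the 10^-1 place).
81.347 × 89.4 = 7272.4218 → 7.27 × 10³ g (3 s.f., last digit at the 10^1 place).
Sum: 7311.6245 g; keep the coarser place, 10^1.
Result: 7.31 × 10³ g.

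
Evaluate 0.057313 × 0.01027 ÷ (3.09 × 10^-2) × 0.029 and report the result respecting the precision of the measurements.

0.057313 × 0.01027 ÷ (3.09 × 10^-2) × 0.029 = 0.000552411999676…
Multiplication/division keeps the fewest significant figures: 0.057313 → 5 s.f., 0.01027 → 4 s.f., 3.09 × 10^-2 → 3 s.f., 0.029 → 2 s.f.; limit is 2.
Rounded to 2 significant figures: 5.5 × 10^-4.

5.5 × 10^-4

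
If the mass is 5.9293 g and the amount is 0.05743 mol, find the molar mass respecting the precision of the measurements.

molar mass = 5.9293 g ÷ 0.05743 mol = 103.243949155… g/mol.
5.9293 has 5 significant figures; 0.05743 has 4.
Division/multiplication keeps the fewest: 4 significant figures.
Rounded: 103.2 g/mol.

103.2 g/mol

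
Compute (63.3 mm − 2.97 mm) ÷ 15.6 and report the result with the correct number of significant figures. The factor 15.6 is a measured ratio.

3.87 mm

63.3 mm − 2.97 mm = 60.33 mm; the difference is limited to 1 decimal place (3 s.f.).
Carrying full precision, 60.33 ÷ 15.6 = 3.86730769231… mm; 15.6 has 3 s.f., so the result keeps min(3, 3) = 3 s.f.
Rounded to 3 significant figures: 3.87 mm.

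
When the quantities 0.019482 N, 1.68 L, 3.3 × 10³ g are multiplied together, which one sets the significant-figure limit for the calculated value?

0.019482 N → 5 s.f.; 1.68 L → 3 s.f.; 3.3 × 10³ g → 2 s.f.
The fewest is 2 significant figures, from 3.3 × 10³ g.

3.3 × 10³ g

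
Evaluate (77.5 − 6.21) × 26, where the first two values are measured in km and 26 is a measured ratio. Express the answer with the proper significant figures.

1.9 × 10^3 km

77.5 km − 6.21 km = 71.29 km; the difference is limited to 1 decimal place (3 s.f.).
Carrying full precision, 71.29 × 26 = 1853.54 km; 26 has 2 s.f., so the result keeps min(3, 2) = 2 s.f.
Rounded to 2 significant figures: 1.9 × 10^3 km.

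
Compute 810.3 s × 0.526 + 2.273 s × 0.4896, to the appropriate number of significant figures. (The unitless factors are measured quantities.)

810.3 × 0.526 = 426.2178 → 426 s (3 s.f., last digit at the 10^0 place).
2.273 × 0.4896 = 1.1128608 → 1.113 s (4 s.f., last digit at the 10^-3 place).
Sum: 427.3306608 s; keep the coarser place, 10^0.
Result: 427 s.

427 s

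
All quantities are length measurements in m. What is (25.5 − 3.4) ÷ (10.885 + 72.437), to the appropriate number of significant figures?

25.5 − 3.4 = 22.1, limited to 1 d.p. → 3 s.f.; 10.885 + 72.437 = 83.322, limited to 3 d.p. → 5 s.f.
Carrying full precision, 22.1 ÷ 83.322 = 0.265236072106…; keep min(3, 5) = 3 s.f.
Rounded to 3 significant figures: 0.265.

0.265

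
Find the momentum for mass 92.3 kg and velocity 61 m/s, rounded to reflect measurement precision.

momentum = 92.3 kg × 61 m/s = 5630.3 kg·m/s.
92.3 has 3 significant figures; 61 has 2.
Division/multiplication keeps the fewest: 2 significant figures.
Rounded: 5.6 × 10³ kg·m/s.

5.6 × 10³ kg·m/s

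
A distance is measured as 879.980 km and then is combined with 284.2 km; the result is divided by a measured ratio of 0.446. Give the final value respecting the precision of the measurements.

2.61 × 10^3 km

879.980 km + 284.2 km = 1164.180 km; the sum is limited to 1 decimal place (5 s.f.).
Carrying full precision, 1164.180 ÷ 0.446 = 2610.2690583… km; 0.446 has 3 s.f., so the result keeps min(5, 3) = 3 s.f.
Rounded to 3 significant figures: 2.61 × 10^3 km.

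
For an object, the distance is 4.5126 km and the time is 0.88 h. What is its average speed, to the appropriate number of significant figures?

5.1 km/h

average speed = 4.5126 km ÷ 0.88 h = 5.12795454545… km/h.
4.5126 has 5 significant figures; 0.88 has 2.
Division/multiplication keeps the fewest: 2 significant figures.
Rounded: 5.1 km/h.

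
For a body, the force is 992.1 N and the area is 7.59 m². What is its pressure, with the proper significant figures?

pressure = 992.1 N ÷ 7.59 m² = 130.711462451… Pa.
992.1 has 4 significant figures; 7.59 has 3.
Division/multiplication keeps the fewest: 3 significant figures.
Rounded: 131 Pa.

131 Pa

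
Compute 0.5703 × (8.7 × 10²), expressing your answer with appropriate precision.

5.0 × 10²

0.5703 × (8.7 × 10²) = 496.161
Multiplication/division keeps the fewest significant figures: 0.5703 → 4 s.f., 8.7 × 10² → 2 s.f.; limit is 2.
Rounded to 2 significant figures: 5.0 × 10².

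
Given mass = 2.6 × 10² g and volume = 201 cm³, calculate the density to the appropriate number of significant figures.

density = 2.6 × 10² g ÷ 201 cm³ = 1.29353233831… g/cm³.
2.6 × 10² has 2 significant figures; 201 has 3.
Division/multiplication keeps the fewest: 2 significant figures.
Rounded: 1.3 g/cm³.

1.3 g/cm³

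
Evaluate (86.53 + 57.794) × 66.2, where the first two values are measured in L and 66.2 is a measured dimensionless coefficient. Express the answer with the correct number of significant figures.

86.53 L + 57.794 L = 144.324 L; the sum is limited to 2 decimal places (5 s.f.).
Carrying full precision, 144.324 × 66.2 = 9554.2488 L; 66.2 has 3 s.f., so the result keeps min(5, 3) = 3 s.f.
Rounded to 3 significant figures: 9.55 × 10^3 L.

9.55 × 10^3 L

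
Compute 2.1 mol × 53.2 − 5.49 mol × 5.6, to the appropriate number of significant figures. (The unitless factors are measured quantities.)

2.1 × 53.2 = 111.72 → 1.1 × 10^2 mol (2 s.f., last digit at the 10^1 place).
5.49 × 5.6 = 30.744 → 31 mol (2 s.f., last digit at the 10^0 place).
Difference: 80.976 mol; keep the coarser place, 10^1.
Result: 8 × 10^1 mol.

8 × 10^1 mol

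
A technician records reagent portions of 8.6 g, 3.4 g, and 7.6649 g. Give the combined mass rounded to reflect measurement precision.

8.6 g + 3.4 g + 7.6649 g = 19.6649 g.
Addition/subtraction keeps the fewest decimal places: 8.6 → 1 decimal place, 3.4 → 1 decimal place, 7.6649 → 4 decimal places; limit is 1.
Rounded to 1 decimal place: 19.7 g.

19.7 g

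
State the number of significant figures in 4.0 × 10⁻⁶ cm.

2

4.0 × 10⁻⁶: in scientific notation every digit of the coefficient is significant.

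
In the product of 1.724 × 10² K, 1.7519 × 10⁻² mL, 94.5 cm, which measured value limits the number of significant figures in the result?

1.724 × 10² K → 4 s.f.; 1.7519 × 10⁻² mL → 5 s.f.; 94.5 cm → 3 s.f.
The fewest is 3 significant figures, from 94.5 cm.

94.5 cm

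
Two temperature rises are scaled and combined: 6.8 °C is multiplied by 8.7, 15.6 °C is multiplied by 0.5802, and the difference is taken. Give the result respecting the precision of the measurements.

5.0 × 10¹ °C

6.8 × 8.7 = 59.16 → 59 °C (2 s.f., last digit at the 10^0 place).
15.6 × 0.5802 = 9.05112 → 9.05 °C (3 s.f., last digit at the 10^-2 place).
Difference: 50.10888 °C; keep the coarser place, 10^0.
Result: 5.0 × 10¹ °C.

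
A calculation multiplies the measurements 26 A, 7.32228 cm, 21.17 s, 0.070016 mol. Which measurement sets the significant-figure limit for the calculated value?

26 A → 2 s.f.; 7.32228 cm → 6 s.f.; 21.17 s → 4 s.f.; 0.070016 mol → 5 s.f.
The fewest is 2 significant figures, from 26 A.

26 A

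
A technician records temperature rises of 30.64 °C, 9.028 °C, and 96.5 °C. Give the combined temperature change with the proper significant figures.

30.64 °C + 9.028 °C + 96.5 °C = 136.168 °C.
Addition/subtraction keeps the fewest decimal places: 30.64 → 2 decimal places, 9.028 → 3 decimal places, 96.5 → 1 decimal place; limit is 1.
Rounded to 1 decimal place: 136.2 °C.

136.2 °C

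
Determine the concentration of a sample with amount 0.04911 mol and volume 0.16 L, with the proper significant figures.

concentration = 0.04911 mol ÷ 0.16 L = 0.3069375 mol/L.
0.04911 has 4 significant figures; 0.16 has 2.
Division/multiplication keeps the fewest: 2 significant figures.
Rounded: 0.31 mol/L.

0.31 mol/L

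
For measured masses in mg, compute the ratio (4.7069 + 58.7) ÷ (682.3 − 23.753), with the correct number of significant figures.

0.0963

4.7069 + 58.7 = 63.4069, limited to 1 d.p. → 3 s.f.; 682.3 − 23.753 = 658.547, limited to 1 d.p. → 4 s.f.
Carrying full precision, 63.4069 ÷ 658.547 = 0.0962830291536…; keep min(3, 4) = 3 s.f.
Rounded to 3 significant figures: 0.0963.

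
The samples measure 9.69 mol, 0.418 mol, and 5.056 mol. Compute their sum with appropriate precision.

9.69 mol + 0.418 mol + 5.056 mol = 15.164 mol.
Addition/subtraction keeps the fewest decimal places: 9.69 → 2 decimal places, 0.418 → 3 decimal places, 5.056 → 3 decimal places; limit is 2.
Rounded to 2 decimal places: 15.16 mol.

15.16 mol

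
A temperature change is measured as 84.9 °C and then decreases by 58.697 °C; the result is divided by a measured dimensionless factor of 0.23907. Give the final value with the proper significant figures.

84.9 °C − 58.697 °C = 26.203 °C; the difference is limited to 1 decimal place (3 s.f.).
Carrying full precision, 26.203 ÷ 0.23907 = 109.603881708… °C; 0.23907 has 5 s.f., so the result keeps min(3, 5) = 3 s.f.
Rounded to 3 significant figures: 1.10 × 10^2 °C.

1.10 × 10^2 °C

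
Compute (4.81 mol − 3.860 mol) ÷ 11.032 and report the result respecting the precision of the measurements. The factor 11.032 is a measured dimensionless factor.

4.81 mol − 3.860 mol = 0.950 mol; the difference is limited to 2 decimal places (2 s.f.).
Carrying full precision, 0.950 ÷ 11.032 = 0.0861131254532… mol; 11.032 has 5 s.f., so the result keeps min(2, 5) = 2 s.f.
Rounded to 2 significant figures: 0.086 mol.

0.086 mol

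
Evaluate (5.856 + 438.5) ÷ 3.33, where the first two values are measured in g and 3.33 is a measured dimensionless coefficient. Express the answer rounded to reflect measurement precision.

5.856 g + 438.5 g = 444.356 g; the sum is limited to 1 decimal place (4 s.f.).
Carrying full precision, 444.356 ÷ 3.33 = 133.44024024… g; 3.33 has 3 s.f., so the result keeps min(4, 3) = 3 s.f.
Rounded to 3 significant figures: 133 g.

133 g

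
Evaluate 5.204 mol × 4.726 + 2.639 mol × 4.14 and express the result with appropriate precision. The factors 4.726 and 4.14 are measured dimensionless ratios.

35.5 mol

5.204 × 4.726 = 24.594104 → 24.59 mol (4 s.f., last digit at the 10^-2 place).
2.639 × 4.14 = 10.92546 → 10.9 mol (3 s.f., last digit at the 10^-1 place).
Sum: 35.519564 mol; keep the coarser place, 10^-1.
Result: 35.5 mol.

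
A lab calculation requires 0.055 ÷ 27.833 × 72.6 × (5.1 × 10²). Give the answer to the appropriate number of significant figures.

0.055 ÷ 27.833 × 72.6 × (5.1 × 10²) = 73.1660259404…
Multiplication/division keeps the fewest significant figures: 0.055 → 2 s.f., 27.833 → 5 s.f., 72.6 → 3 s.f., 5.1 × 10² → 2 s.f.; limit is 2.
Rounded to 2 significant figures: 73.

73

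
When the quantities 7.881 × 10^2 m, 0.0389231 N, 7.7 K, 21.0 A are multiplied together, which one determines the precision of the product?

7.7 K

7.881 × 10^2 m → 4 s.f.; 0.0389231 N → 6 s.f.; 7.7 K → 2 s.f.; 21.0 A → 3 s.f.
The fewest is 2 significant figures, from 7.7 K.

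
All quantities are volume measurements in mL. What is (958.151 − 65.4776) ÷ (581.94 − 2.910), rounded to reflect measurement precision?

1.5417

958.151 − 65.4776 = 892.6734, limited to 3 d.p. → 6 s.f.; 581.94 − 2.910 = 579.030, limited to 2 d.p. → 5 s.f.
Carrying full precision, 892.6734 ÷ 579.030 = 1.54167037977…; keep min(6, 5) = 5 s.f.
Rounded to 5 significant figures: 1.5417.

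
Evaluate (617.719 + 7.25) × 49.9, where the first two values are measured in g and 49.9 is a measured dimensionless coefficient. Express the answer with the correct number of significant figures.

3.12 × 10⁴ g

617.719 g + 7.25 g = 624.969 g; the sum is limited to 2 decimal places (5 s.f.).
Carrying full precision, 624.969 × 49.9 = 31185.9531 g; 49.9 has 3 s.f., so the result keeps min(5, 3) = 3 s.f.
Rounded to 3 significant figures: 3.12 × 10⁴ g.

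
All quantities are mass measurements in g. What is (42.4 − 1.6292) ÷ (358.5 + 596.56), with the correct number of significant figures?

42.4 − 1.6292 = 40.7708, limited to 1 d.p. → 3 s.f.; 358.5 + 596.56 = 955.06, limited to 1 d.p. → 4 s.f.
Carrying full precision, 40.7708 ÷ 955.06 = 0.0426892551253…; keep min(3, 4) = 3 s.f.
Rounded to 3 significant figures: 0.0427.

0.0427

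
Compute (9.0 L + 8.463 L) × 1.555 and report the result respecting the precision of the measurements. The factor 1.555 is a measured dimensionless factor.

27.2 L

9.0 L + 8.463 L = 17.463 L; the sum is limited to 1 decimal place (3 s.f.).
Carrying full precision, 17.463 × 1.555 = 27.154965 L; 1.555 has 4 s.f., so the result keeps min(3, 4) = 3 s.f.
Rounded to 3 significant figures: 27.2 L.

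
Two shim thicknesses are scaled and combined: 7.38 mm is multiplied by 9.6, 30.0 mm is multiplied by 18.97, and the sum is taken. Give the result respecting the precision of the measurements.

640. mm

7.38 × 9.6 = 70.848 → 71 mm (2 s.f., last digit at the 10^0 place).
30.0 × 18.97 = 569.1 → 569 mm (3 s.f., last digit at the 10^0 place).
Sum: 639.948 mm; keep the coarser place, 10^0.
Result: 640. mm.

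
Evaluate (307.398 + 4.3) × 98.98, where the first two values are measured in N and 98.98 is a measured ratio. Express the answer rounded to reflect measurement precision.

307.398 N + 4.3 N = 311.698 N; the sum is limited to 1 decimal place (4 s.f.).
Carrying full precision, 311.698 × 98.98 = 30851.86804 N; 98.98 has 4 s.f., so the result keeps min(4, 4) = 4 s.f.
Rounded to 4 significant figures: 3.085 × 10^4 N.

3.085 × 10^4 N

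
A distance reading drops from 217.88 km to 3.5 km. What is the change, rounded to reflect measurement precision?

217.88 km − 3.5 km = 214.38 km.
Addition/subtraction keeps the fewest decimal places: 217.88 → 2 decimal places, 3.5 → 1 decimal place; limit is 1.
Rounded to 1 decimal place: 214.4 km.

214.4 km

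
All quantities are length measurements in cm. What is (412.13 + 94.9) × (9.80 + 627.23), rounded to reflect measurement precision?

3.230 × 10^5 cm²

412.13 + 94.9 = 507.03, limited to 1 d.p. → 4 s.f.; 9.80 + 627.23 = 637.03, limited to 2 d.p. → 5 s.f.
Carrying full precision, 507.03 × 637.03 = 322993.3209; keep min(4, 5) = 4 s.f.
Rounded to 4 significant figures: 3.230 × 10^5 cm².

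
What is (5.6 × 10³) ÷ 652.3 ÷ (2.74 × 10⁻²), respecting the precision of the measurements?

3.1 × 10²

(5.6 × 10³) ÷ 652.3 ÷ (2.74 × 10⁻²) = 313.321419659…
Multiplication/division keeps the fewest significant figures: 5.6 × 10³ → 2 s.f., 652.3 → 4 s.f., 2.74 × 10⁻² → 3 s.f.; limit is 2.
Rounded to 2 significant figures: 3.1 × 10².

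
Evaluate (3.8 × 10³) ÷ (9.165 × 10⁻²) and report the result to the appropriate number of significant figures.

(3.8 × 10³) ÷ (9.165 × 10⁻²) = 41462.0840153…
Multiplication/division keeps the fewest significant figures: 3.8 × 10³ → 2 s.f., 9.165 × 10⁻² → 4 s.f.; limit is 2.
Rounded to 2 significant figures: 4.1 × 10⁴.

4.1 × 10⁴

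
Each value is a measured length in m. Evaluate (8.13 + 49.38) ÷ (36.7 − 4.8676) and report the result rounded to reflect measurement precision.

8.13 + 49.38 = 57.51, limited to 2 d.p. → 4 s.f.; 36.7 − 4.8676 = 31.8324, limited to 1 d.p. → 3 s.f.
Carrying full precision, 57.51 ÷ 31.8324 = 1.80664982848…; keep min(4, 3) = 3 s.f.
Rounded to 3 significant figures: 1.81.

1.81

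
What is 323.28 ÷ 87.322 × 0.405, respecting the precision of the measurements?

1.50

323.28 ÷ 87.322 × 0.405 = 1.49937472802…
Multiplication/division keeps the fewest significant figures: 323.28 → 5 s.f., 87.322 → 5 s.f., 0.405 → 3 s.f.; limit is 3.
Rounded to 3 significant figures: 1.50.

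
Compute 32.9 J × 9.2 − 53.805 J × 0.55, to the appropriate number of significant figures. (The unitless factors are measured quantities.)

32.9 × 9.2 = 302.68 → 3.0 × 10^2 J (2 s.f., last digit at the 10^1 place).
53.805 × 0.55 = 29.59275 → 3.0 × 10^1 J (2 s.f., last digit at the 10^0 place).
Difference: 273.08725 J; keep the coarser place, 10^1.
Result: 2.7 × 10^2 J.

2.7 × 10^2 J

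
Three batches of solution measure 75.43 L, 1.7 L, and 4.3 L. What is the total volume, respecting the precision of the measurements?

81.4 L

75.43 L + 1.7 L + 4.3 L = 81.43 L.
Addition/subtraction keeps the fewest decimal places: 75.43 → 2 decimal places, 1.7 → 1 decimal place, 4.3 → 1 decimal place; limit is 1.
Rounded to 1 decimal place: 81.4 L.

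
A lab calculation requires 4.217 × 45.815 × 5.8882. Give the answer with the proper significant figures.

1138

4.217 × 45.815 × 5.8882 = 1137.61116261…
Multiplication/division keeps the fewest significant figures: 4.217 → 4 s.f., 45.815 → 5 s.f., 5.8882 → 5 s.f.; limit is 4.
Rounded to 4 significant figures: 1138.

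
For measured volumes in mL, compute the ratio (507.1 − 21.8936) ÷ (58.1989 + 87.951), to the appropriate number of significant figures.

507.1 − 21.8936 = 485.2064, limited to 1 d.p. → 4 s.f.; 58.1989 + 87.951 = 146.1499, limited to 3 d.p. → 6 s.f.
Carrying full precision, 485.2064 ÷ 146.1499 = 3.31992290108…; keep min(4, 6) = 4 s.f.
Rounded to 4 significant figures: 3.320.

3.320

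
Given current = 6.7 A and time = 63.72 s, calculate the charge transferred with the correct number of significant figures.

4.3 × 10^2 C

charge transferred = 6.7 A × 63.72 s = 426.924 C.
6.7 has 2 significant figures; 63.72 has 4.
Division/multiplication keeps the fewest: 2 significant figures.
Rounded: 4.3 × 10^2 C.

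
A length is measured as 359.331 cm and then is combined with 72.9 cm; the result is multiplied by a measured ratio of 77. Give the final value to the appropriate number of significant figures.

359.331 cm + 72.9 cm = 432.231 cm; the sum is limited to 1 decimal place (4 s.f.).
Carrying full precision, 432.231 × 77 = 33281.787 cm; 77 has 2 s.f., so the result keeps min(4, 2) = 2 s.f.
Rounded to 2 significant figures: 3.3 × 10⁴ cm.

3.3 × 10⁴ cm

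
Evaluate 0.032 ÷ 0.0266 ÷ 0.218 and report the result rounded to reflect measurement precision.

5.5

0.032 ÷ 0.0266 ÷ 0.218 = 5.51838311375…
Multiplication/division keeps the fewest significant figures: 0.032 → 2 s.f., 0.0266 → 3 s.f., 0.218 → 3 s.f.; limit is 2.
Rounded to 2 significant figures: 5.5.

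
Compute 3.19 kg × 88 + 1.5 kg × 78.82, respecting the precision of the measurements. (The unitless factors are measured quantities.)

4.0 × 10^2 kg

3.19 × 88 = 280.72 → 2.8 × 10^2 kg (2 s.f., last digit at the 10^1 place).
1.5 × 78.82 = 118.23 → 1.2 × 10^2 kg (2 s.f., last digit at the 10^1 place).
Sum: 398.95 kg; keep the coarser place, 10^1.
Result: 4.0 × 10^2 kg.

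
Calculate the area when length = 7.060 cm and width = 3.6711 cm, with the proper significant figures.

25.92 cm²

area = 7.060 cm × 3.6711 cm = 25.917966 cm².
7.060 has 4 significant figures; 3.6711 has 5.
Division/multiplication keeps the fewest: 4 significant figures.
Rounded: 25.92 cm².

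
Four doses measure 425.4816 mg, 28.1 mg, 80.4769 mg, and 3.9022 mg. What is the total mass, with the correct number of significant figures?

538.0 mg

425.4816 mg + 28.1 mg + 80.4769 mg + 3.9022 mg = 537.9607 mg.
Addition/subtraction keeps the fewest decimal places: 425.4816 → 4 decimal places, 28.1 → 1 decimal place, 80.4769 → 4 decimal places, 3.9022 → 4 decimal places; limit is 1.
Rounded to 1 decimal place: 538.0 mg.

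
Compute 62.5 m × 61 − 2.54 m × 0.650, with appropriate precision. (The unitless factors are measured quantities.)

3.8 × 10³ m

62.5 × 61 = 3812.5 → 3.8 × 10³ m (2 s.f., last digit at the 10^2 place).
2.54 × 0.650 = 1.651 → 1.65 m (3 s.f., last digit at the 10^-2 place).
Difference: 3810.849 m; keep the coarser place, 10^2.
Result: 3.8 × 10³ m.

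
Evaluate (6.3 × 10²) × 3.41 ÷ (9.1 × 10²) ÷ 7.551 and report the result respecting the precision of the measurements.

(6.3 × 10²) × 3.41 ÷ (9.1 × 10²) ÷ 7.551 = 0.312643256624…
Multiplication/division keeps the fewest significant figures: 6.3 × 10² → 2 s.f., 3.41 → 3 s.f., 9.1 × 10² → 2 s.f., 7.551 → 4 s.f.; limit is 2.
Rounded to 2 significant figures: 0.31.

0.31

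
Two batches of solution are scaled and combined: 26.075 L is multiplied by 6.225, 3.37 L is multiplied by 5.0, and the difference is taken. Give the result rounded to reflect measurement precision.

26.075 × 6.225 = 162.316875 → 162.3 L (4 s.f., last digit at the 10^-1 place).
3.37 × 5.0 = 16.85 → 17 L (2 s.f., last digit at the 10^0 place).
Difference: 145.466875 L; keep the coarser place, 10^0.
Result: 1.45 × 10^2 L.

1.45 × 10^2 L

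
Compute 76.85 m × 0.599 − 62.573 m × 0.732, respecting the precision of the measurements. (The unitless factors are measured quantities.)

0.2 m

76.85 × 0.599 = 46.03315 → 46.0 m (3 s.f., last digit at the 10^-1 place).
62.573 × 0.732 = 45.803436 → 45.8 m (3 s.f., last digit at the 10^-1 place).
Difference: 0.229714 m; keep the coarser place, 10^-1.
Result: 0.2 m.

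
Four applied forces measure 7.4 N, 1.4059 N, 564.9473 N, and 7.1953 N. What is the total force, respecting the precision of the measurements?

7.4 N + 1.4059 N + 564.9473 N + 7.1953 N = 580.9485 N.
Addition/subtraction keeps the fewest decimal places: 7.4 → 1 decimal place, 1.4059 → 4 decimal places, 564.9473 → 4 decimal places, 7.1953 → 4 decimal places; limit is 1.
Rounded to 1 decimal place: 580.9 N.

580.9 N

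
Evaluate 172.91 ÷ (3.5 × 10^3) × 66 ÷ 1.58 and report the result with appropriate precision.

172.91 ÷ (3.5 × 10^3) × 66 ÷ 1.58 = 2.0636636528…
Multiplication/division keeps the fewest significant figures: 172.91 → 5 s.f., 3.5 × 10^3 → 2 s.f., 66 → 2 s.f., 1.58 → 3 s.f.; limit is 2.
Rounded to 2 significant figures: 2.1.

2.1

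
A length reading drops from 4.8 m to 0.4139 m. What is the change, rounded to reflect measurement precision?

4.4 m

4.8 m − 0.4139 m = 4.3861 m.
Addition/subtraction keeps the fewest decimal places: 4.8 → 1 decimal place, 0.4139 → 4 decimal places; limit is 1.
Rounded to 1 decimal place: 4.4 m.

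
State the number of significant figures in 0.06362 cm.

4

0.06362: leading zeros are not significant.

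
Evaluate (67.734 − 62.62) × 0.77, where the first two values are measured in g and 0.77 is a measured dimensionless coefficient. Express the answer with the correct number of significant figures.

3.9 g

67.734 g − 62.62 g = 5.114 g; the difference is limited to 2 decimal places (3 s.f.).
Carrying full precision, 5.114 × 0.77 = 3.93778 g; 0.77 has 2 s.f., so the result keeps min(3, 2) = 2 s.f.
Rounded to 2 significant figures: 3.9 g.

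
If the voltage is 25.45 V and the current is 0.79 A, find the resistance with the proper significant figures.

32 Ω

resistance = 25.45 V ÷ 0.79 A = 32.2151898734… Ω.
25.45 has 4 significant figures; 0.79 has 2.
Division/multiplication keeps the fewest: 2 significant figures.
Rounded: 32 Ω.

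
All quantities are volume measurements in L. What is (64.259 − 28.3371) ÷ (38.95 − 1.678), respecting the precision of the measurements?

0.9638

64.259 − 28.3371 = 35.9219, limited to 3 d.p. → 5 s.f.; 38.95 − 1.678 = 37.272, limited to 2 d.p. → 4 s.f.
Carrying full precision, 35.9219 ÷ 37.272 = 0.96377709809…; keep min(5, 4) = 4 s.f.
Rounded to 4 significant figures: 0.9638.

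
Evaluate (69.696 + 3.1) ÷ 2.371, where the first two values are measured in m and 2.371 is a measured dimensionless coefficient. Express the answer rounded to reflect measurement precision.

69.696 m + 3.1 m = 72.796 m; the sum is limited to 1 decimal place (3 s.f.).
Carrying full precision, 72.796 ÷ 2.371 = 30.7026571067… m; 2.371 has 4 s.f., so the result keeps min(3, 4) = 3 s.f.
Rounded to 3 significant figures: 30.7 m.

30.7 m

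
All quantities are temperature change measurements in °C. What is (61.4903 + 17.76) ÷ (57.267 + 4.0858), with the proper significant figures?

61.4903 + 17.76 = 79.2503, limited to 2 d.p. → 4 s.f.; 57.267 + 4.0858 = 61.3528, limited to 3 d.p. → 5 s.f.
Carrying full precision, 79.2503 ÷ 61.3528 = 1.29171447758…; keep min(4, 5) = 4 s.f.
Rounded to 4 significant figures: 1.292.

1.292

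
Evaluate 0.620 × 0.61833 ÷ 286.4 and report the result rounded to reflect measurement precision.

0.620 × 0.61833 ÷ 286.4 = 0.00133856354749…
Multiplication/division keeps the fewest significant figures: 0.620 → 3 s.f., 0.61833 → 5 s.f., 286.4 → 4 s.f.; limit is 3.
Rounded to 3 significant figures: 0.00134.

0.00134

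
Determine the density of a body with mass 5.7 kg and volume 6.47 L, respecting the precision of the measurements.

density = 5.7 kg ÷ 6.47 L = 0.880989180835… kg/L.
5.7 has 2 significant figures; 6.47 has 3.
Division/multiplication keeps the fewest: 2 significant figures.
Rounded: 0.88 kg/L.

0.88 kg/L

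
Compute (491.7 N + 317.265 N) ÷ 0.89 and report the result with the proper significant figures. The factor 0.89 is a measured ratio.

491.7 N + 317.265 N = 808.965 N; the sum is limited to 1 decimal place (4 s.f.).
Carrying full precision, 808.965 ÷ 0.89 = 908.949438202… N; 0.89 has 2 s.f., so the result keeps min(4, 2) = 2 s.f.
Rounded to 2 significant figures: 9.1 × 10² N.

9.1 × 10² N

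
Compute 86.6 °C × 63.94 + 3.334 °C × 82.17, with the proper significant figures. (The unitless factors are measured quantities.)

5.81 × 10^3 °C

86.6 × 63.94 = 5537.204 → 5.54 × 10^3 °C (3 s.f., last digit at the 10^1 place).
3.334 × 82.17 = 273.95478 → 274.0 °C (4 s.f., last digit at the 10^-1 place).
Sum: 5811.15878 °C; keep the coarser place, 10^1.
Result: 5.81 × 10^3 °C.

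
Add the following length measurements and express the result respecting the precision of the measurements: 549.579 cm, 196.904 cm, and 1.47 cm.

747.95 cm

549.579 cm + 196.904 cm + 1.47 cm = 747.953 cm.
Addition/subtraction keeps the fewest decimal places: 549.579 → 3 decimal places, 196.904 → 3 decimal places, 1.47 → 2 decimal places; limit is 2.
Rounded to 2 decimal places: 747.95 cm.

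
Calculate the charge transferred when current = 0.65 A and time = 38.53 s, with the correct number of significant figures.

charge transferred = 0.65 A × 38.53 s = 25.0445 C.
0.65 has 2 significant figures; 38.53 has 4.
Division/multiplication keeps the fewest: 2 significant figures.
Rounded: 25 C.

25 C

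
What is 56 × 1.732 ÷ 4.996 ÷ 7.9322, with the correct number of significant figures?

56 × 1.732 ÷ 4.996 ÷ 7.9322 = 2.44748381848…
Multiplication/division keeps the fewest significant figures: 56 → 2 s.f., 1.732 → 4 s.f., 4.996 → 4 s.f., 7.9322 → 5 s.f.; limit is 2.
Rounded to 2 significant figures: 2.4.

2.4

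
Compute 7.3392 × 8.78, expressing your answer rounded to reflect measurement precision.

64.4

7.3392 × 8.78 = 64.438176
Multiplication/division keeps the fewest significant figures: 7.3392 → 5 s.f., 8.78 → 3 s.f.; limit is 3.
Rounded to 3 significant figures: 64.4.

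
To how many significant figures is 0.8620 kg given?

4

0.8620: leading zeros are not significant; trailing zeros after a decimal point are significant.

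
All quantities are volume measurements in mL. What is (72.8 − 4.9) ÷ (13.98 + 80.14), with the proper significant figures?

72.8 − 4.9 = 67.9, limited to 1 d.p. → 3 s.f.; 13.98 + 80.14 = 94.12, limited to 2 d.p. → 4 s.f.
Carrying full precision, 67.9 ÷ 94.12 = 0.721419464513…; keep min(3, 4) = 3 s.f.
Rounded to 3 significant figures: 0.721.

0.721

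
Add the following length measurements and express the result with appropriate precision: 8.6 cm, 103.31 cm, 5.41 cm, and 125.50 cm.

242.8 cm

8.6 cm + 103.31 cm + 5.41 cm + 125.50 cm = 242.82 cm.
Addition/subtraction keeps the fewest decimal places: 8.6 → 1 decimal place, 103.31 → 2 decimal places, 5.41 → 2 decimal places, 125.50 → 2 decimal places; limit is 1.
Rounded to 1 decimal place: 242.8 cm.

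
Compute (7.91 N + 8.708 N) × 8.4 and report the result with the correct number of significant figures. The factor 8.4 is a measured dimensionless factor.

7.91 N + 8.708 N = 16.618 N; the sum is limited to 2 decimal places (4 s.f.).
Carrying full precision, 16.618 × 8.4 = 139.5912 N; 8.4 has 2 s.f., so the result keeps min(4, 2) = 2 s.f.
Rounded to 2 significant figures: 1.4 × 10^2 N.

1.4 × 10^2 N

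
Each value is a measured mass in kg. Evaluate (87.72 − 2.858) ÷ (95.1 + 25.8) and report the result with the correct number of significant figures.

87.72 − 2.858 = 84.862, limited to 2 d.p. → 4 s.f.; 95.1 + 25.8 = 120.9, limited to 1 d.p. → 4 s.f.
Carrying full precision, 84.862 ÷ 120.9 = 0.701918941274…; keep min(4, 4) = 4 s.f.
Rounded to 4 significant figures: 0.7019.

0.7019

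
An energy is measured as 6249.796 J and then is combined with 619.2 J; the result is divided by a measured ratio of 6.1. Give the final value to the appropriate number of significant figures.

1.1 × 10³ J

6249.796 J + 619.2 J = 6868.996 J; the sum is limited to 1 decimal place (5 s.f.).
Carrying full precision, 6868.996 ÷ 6.1 = 1126.06491803… J; 6.1 has 2 s.f., so the result keeps min(5, 2) = 2 s.f.
Rounded to 2 significant figures: 1.1 × 10³ J.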